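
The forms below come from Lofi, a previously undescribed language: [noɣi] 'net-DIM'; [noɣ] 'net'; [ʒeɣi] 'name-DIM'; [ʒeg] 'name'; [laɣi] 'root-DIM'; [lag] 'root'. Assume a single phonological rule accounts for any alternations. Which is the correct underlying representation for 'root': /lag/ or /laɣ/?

'root' shows [ɣ] ~ [g] at the end of the stem ([laɣi] vs [lag]).
If /ɣ/ were underlying and a rule turned it into [g] in isolation, 'net' would also alternate; but it has [ɣ] in both [noɣi] and [noɣ].
The alternation reflects intervocalic spirantization: voiced stops become fricatives between vowels. /g/ is underlying.

/lag/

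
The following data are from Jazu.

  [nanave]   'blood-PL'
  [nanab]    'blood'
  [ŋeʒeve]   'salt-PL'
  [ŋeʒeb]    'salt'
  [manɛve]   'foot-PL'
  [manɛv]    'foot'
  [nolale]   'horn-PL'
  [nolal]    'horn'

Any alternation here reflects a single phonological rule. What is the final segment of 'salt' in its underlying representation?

In [ŋeʒeve] and [ŋeʒeb] the final segment of 'salt' alternates: [v] ~ [b].
If /v/ were underlying and a rule turned it into [b] in isolation, 'foot' would also alternate; but it has [v] in both [manɛve] and [manɛv].
The alternation reflects intervocalic spirantization: voiced stops become fricatives between vowels. /b/ is underlying.

/b/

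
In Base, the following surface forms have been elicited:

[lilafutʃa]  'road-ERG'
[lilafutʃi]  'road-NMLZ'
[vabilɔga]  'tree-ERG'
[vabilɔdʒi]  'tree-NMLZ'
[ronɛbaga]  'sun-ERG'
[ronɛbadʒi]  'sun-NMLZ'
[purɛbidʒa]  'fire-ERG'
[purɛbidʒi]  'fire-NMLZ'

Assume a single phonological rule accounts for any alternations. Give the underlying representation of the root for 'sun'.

The root 'sun' surfaces as [ronɛbaga] and [ronɛbadʒi], with a stem-final [g] ~ [dʒ] alternation.
The stem 'fire' ([purɛbidʒa], [purɛbidʒi]) shows [dʒ] unchanged in both environments, so [dʒ] cannot be basic with [g] derived before the ERG suffix.
The underlying segment must be /g/; /g/ becomes palato-alveolar [dʒ] before a front vowel, yielding [dʒ] there.
So 'sun' = /ronɛbag/.

/ronɛbag/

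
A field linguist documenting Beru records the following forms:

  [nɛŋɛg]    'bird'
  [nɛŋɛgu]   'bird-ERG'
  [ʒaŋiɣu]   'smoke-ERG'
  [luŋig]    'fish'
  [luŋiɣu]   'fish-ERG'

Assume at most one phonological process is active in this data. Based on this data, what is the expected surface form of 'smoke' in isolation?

The stem for 'fish' ends in [g] in [luŋig] but [ɣ] in [luŋiɣu].
But 'bird' keeps [g] in both environments ([nɛŋɛg], [nɛŋɛgu]), so there is no rule changing /g/ to [ɣ] before the ERG suffix.
Therefore /ɣ/ is basic and [g] is derived by word-final hardening (voiced fricatives become stops word-finally).
From [ʒaŋiɣu] the stem 'smoke' is /ʒaŋiɣ/; word-finally this yields [ʒaŋig].

[ʒaŋig]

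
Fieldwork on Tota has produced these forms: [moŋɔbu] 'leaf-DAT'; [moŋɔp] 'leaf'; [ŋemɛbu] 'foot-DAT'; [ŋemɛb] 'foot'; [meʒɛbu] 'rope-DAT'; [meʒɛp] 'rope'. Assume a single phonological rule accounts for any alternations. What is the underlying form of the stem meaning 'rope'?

/meʒɛp/

In [meʒɛbu] and [meʒɛp] the final segment of 'rope' alternates: [b] ~ [p].
But 'foot' keeps [b] in both environments ([ŋemɛbu], [ŋemɛb]), so there is no rule changing /b/ to [p] in isolation.
The underlying segment must be /p/; voiceless stops become voiced between vowels, yielding [b] there.
The underlying form of 'rope' is therefore /meʒɛp/.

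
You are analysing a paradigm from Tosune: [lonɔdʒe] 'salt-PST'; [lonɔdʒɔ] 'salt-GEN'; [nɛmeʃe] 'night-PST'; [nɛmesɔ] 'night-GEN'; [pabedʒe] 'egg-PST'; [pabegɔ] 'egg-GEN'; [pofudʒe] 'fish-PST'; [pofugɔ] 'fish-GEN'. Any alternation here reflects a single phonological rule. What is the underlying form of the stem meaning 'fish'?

'fish' shows [dʒ] ~ [g] at the end of the stem ([pofudʒe] vs [pofugɔ]).
If /dʒ/ were underlying and a rule turned it into [g] before the GEN suffix, 'salt' would also alternate; but it has [dʒ] in both [lonɔdʒe] and [lonɔdʒɔ].
Therefore /g/ is basic and [dʒ] is derived by palatalization before a front vowel (/g/ and /s/ become palato-alveolar [dʒ] and [ʃ] before a front vowel).

/pofug/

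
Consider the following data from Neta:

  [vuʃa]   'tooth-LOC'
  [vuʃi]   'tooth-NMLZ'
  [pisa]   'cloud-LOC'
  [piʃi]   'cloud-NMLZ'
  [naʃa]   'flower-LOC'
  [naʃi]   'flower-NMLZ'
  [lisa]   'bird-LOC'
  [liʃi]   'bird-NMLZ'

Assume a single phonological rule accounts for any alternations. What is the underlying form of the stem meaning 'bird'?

The root 'bird' surfaces as [lisa] and [liʃi], with a stem-final [s] ~ [ʃ] alternation.
Compare 'flower', with invariant [ʃ] in [naʃa] and [naʃi]: an analysis with underlying /ʃ/ and a rule producing [s] before the LOC suffix would wrongly predict alternation here too.
The underlying segment must be /s/; /s/ becomes palato-alveolar [ʃ] before a front vowel, yielding [ʃ] there.

/lis/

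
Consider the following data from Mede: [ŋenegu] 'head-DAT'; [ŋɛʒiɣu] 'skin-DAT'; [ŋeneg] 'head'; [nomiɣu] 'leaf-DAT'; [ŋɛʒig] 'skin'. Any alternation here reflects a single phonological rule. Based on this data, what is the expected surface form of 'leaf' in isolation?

[nomig]

The root 'skin' surfaces as [ŋɛʒiɣu] and [ŋɛʒig], with a stem-final [ɣ] ~ [g] alternation.
But 'head' keeps [g] in both environments ([ŋenegu], [ŋeneg]), so there is no rule changing /g/ to [ɣ] before the DAT suffix.
Therefore /ɣ/ is basic and [g] is derived by word-final hardening (voiced fricatives become stops word-finally).
The one attested form of 'leaf', [nomiɣu], shows underlying /nomiɣ/. Applying the same rule word-finally gives [nomig].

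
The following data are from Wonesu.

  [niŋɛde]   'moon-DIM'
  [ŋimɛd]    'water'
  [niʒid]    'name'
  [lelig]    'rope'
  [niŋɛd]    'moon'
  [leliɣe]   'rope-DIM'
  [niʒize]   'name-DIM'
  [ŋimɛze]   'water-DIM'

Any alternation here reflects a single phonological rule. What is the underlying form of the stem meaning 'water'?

/ŋimɛz/

The stem for 'water' ends in [d] in [ŋimɛd] but [z] in [ŋimɛze].
But 'moon' keeps [d] in both environments ([niŋɛd], [niŋɛde]), so there is no rule changing /d/ to [z] before the DIM suffix.
The alternation reflects word-final hardening: voiced fricatives become stops word-finally. /z/ is underlying.
Hence 'water' is /ŋimɛz/ underlyingly.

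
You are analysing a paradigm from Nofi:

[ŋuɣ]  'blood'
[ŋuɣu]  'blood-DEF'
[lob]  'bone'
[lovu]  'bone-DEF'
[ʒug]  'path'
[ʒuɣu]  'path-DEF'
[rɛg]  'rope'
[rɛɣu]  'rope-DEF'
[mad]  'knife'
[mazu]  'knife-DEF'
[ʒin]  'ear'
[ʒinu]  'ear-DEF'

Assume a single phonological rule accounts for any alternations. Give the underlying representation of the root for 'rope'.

The root 'rope' surfaces as [rɛg] and [rɛɣu], with a stem-final [g] ~ [ɣ] alternation.
Compare 'blood', with invariant [ɣ] in [ŋuɣ] and [ŋuɣu]: an analysis with underlying /ɣ/ and a rule producing [g] in isolation would wrongly predict alternation here too.
The underlying segment must be /g/; voiced stops become fricatives between vowels, yielding [ɣ] there.
Hence 'rope' is /rɛg/ underlyingly.

/rɛg/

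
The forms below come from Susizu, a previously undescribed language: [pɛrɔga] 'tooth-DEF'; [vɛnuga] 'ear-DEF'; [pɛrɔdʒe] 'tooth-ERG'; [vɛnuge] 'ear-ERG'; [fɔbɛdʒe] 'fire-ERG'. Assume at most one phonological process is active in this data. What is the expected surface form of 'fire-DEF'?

In [pɛrɔdʒe] and [pɛrɔga] the final segment of 'tooth' alternates: [dʒ] ~ [g].
If /g/ were underlying and a rule turned it into [dʒ] before the ERG suffix, 'ear' would also alternate; but it has [g] in both [vɛnuge] and [vɛnuga].
The alternation reflects depalatalization: palato-alveolar /dʒ/ becomes [g] when no front vowel follows. /dʒ/ is underlying.
The one attested form of 'fire', [fɔbɛdʒe], shows underlying /fɔbɛdʒ/. Applying the same rule when no front vowel follows gives [fɔbɛga].

[fɔbɛga]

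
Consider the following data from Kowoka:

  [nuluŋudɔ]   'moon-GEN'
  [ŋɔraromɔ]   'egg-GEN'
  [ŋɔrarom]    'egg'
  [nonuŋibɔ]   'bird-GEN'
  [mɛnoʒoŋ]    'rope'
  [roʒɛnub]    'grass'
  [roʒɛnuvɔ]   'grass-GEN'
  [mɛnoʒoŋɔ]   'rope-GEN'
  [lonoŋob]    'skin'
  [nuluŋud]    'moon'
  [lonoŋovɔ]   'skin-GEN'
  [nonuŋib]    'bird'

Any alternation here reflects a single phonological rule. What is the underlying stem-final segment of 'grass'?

/v/

The root 'grass' surfaces as [roʒɛnuvɔ] and [roʒɛnub], with a stem-final [v] ~ [b] alternation.
Compare 'bird', with invariant [b] in [nonuŋibɔ] and [nonuŋib]: an analysis with underlying /b/ and a rule producing [v] before the GEN suffix would wrongly predict alternation here too.
The underlying segment must be /v/; voiced fricatives become stops word-finally, yielding [b] there.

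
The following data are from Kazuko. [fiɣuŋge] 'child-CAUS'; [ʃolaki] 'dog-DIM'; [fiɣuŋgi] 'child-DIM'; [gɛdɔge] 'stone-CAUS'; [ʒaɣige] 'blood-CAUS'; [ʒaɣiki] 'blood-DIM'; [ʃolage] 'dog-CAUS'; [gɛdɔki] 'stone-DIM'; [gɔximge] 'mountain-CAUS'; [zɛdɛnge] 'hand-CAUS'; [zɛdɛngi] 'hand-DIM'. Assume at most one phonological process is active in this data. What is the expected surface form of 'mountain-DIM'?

The DIM morpheme has two allomorphs, [-gi] and [-ki].
By contrast the CAUS suffix keeps its initial [g] throughout — that segment must be underlying.
The DIM suffix is therefore /-ki/ underlyingly, with post-nasal voicing: voiceless stops become voiced after a nasal.
After 'mountain', which ends in a nasal, the suffix surfaces as [-gi], giving [gɔximgi].

[gɔximgi]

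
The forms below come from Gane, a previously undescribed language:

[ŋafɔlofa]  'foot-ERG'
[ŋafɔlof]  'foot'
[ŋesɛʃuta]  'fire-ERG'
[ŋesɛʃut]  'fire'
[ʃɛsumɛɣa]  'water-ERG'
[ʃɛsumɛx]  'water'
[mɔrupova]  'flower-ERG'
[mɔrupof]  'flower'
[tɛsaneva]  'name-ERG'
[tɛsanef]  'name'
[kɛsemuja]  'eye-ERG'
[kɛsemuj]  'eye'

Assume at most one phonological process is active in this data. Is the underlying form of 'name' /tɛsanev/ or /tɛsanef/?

/tɛsanev/

In [tɛsaneva] and [tɛsanef] the final segment of 'name' alternates: [v] ~ [f].
Compare 'foot', with invariant [f] in [ŋafɔlofa] and [ŋafɔlof]: an analysis with underlying /f/ and a rule producing [v] before the ERG suffix would wrongly predict alternation here too.
The alternation reflects word-final obstruent devoicing: voiced obstruents become voiceless word-finally. /v/ is underlying.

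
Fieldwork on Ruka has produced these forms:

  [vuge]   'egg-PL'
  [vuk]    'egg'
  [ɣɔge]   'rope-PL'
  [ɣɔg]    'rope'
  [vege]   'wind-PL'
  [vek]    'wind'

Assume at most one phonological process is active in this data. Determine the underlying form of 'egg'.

/vuk/

The stem for 'egg' ends in [g] in [vuge] but [k] in [vuk].
But 'rope' keeps [g] in both environments ([ɣɔge], [ɣɔg]), so there is no rule changing /g/ to [k] in isolation.
Therefore /k/ is basic and [g] is derived by intervocalic voicing (voiceless stops become voiced between vowels).
So 'egg' = /vuk/.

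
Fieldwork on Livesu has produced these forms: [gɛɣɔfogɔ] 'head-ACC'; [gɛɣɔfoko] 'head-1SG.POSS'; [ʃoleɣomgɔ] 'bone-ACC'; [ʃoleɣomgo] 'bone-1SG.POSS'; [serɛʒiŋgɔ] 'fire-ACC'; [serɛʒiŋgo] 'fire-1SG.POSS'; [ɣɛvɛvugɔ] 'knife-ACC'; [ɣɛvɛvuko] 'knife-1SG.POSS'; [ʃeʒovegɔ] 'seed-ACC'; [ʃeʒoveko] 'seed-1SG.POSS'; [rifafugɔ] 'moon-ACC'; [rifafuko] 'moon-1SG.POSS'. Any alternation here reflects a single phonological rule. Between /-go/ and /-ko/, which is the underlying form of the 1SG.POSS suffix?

The 1SG.POSS suffix surfaces as [-go] and [-ko], depending on the final segment of the stem.
The ACC suffix, which begins with [g], is invariant after every stem; so [g] is not altered by any rule here.
The 1SG.POSS suffix is therefore /-ko/ underlyingly, with post-nasal voicing: voiceless stops become voiced after a nasal.

/-ko/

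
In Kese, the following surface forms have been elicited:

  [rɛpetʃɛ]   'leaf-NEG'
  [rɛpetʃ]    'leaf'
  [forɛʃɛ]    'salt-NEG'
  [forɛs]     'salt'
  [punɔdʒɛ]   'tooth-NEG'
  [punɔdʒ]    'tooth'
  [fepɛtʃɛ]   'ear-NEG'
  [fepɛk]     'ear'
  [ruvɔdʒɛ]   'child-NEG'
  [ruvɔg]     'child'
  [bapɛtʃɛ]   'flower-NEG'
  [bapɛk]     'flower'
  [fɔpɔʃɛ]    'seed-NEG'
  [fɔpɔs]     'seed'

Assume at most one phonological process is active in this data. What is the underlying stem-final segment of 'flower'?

The root 'flower' surfaces as [bapɛtʃɛ] and [bapɛk], with a stem-final [tʃ] ~ [k] alternation.
If /tʃ/ were underlying and a rule turned it into [k] in isolation, 'leaf' would also alternate; but it has [tʃ] in both [rɛpetʃɛ] and [rɛpetʃ].
The underlying segment must be /k/; /k/, /g/ and /s/ become palato-alveolar [tʃ], [dʒ] and [ʃ] before a front vowel, yielding [tʃ] there.

/k/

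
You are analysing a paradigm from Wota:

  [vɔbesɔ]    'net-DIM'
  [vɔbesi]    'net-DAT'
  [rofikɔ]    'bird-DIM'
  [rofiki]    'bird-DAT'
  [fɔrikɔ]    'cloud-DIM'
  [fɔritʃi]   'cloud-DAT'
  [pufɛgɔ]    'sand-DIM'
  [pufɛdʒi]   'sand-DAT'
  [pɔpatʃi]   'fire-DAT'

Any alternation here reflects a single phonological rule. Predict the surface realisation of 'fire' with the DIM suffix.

[pɔpakɔ]

The root 'cloud' surfaces as [fɔrikɔ] and [fɔritʃi], with a stem-final [k] ~ [tʃ] alternation.
But 'bird' keeps [k] in both environments ([rofikɔ], [rofiki]), so there is no rule changing /k/ to [tʃ] before the DAT suffix.
So /tʃ/ is underlying, and a rule of depalatalization — palato-alveolar /tʃ/ and /dʒ/ become [k] and [g] when no front vowel follows — gives [k].
The one attested form of 'fire', [pɔpatʃi], shows underlying /pɔpatʃ/. Applying the same rule when no front vowel follows gives [pɔpakɔ].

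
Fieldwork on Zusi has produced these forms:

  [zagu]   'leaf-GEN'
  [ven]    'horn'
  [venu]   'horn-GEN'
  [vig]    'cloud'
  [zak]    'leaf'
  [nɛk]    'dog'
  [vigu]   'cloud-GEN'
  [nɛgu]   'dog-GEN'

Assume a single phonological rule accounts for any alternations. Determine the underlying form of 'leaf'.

'leaf' shows [k] ~ [g] at the end of the stem ([zak] vs [zagu]).
But 'cloud' keeps [g] in both environments ([vig], [vigu]), so there is no rule changing /g/ to [k] in isolation.
The alternation reflects intervocalic voicing: voiceless stops become voiced between vowels. /k/ is underlying.

/zak/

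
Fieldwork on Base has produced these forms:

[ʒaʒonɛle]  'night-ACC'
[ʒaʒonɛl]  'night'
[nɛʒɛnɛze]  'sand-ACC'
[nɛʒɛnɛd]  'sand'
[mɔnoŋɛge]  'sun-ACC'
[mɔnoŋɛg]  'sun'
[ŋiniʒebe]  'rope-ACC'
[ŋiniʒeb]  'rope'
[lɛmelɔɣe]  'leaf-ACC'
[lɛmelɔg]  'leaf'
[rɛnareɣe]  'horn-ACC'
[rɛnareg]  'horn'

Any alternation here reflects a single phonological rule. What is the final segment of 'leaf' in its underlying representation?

/ɣ/

The root 'leaf' surfaces as [lɛmelɔɣe] and [lɛmelɔg], with a stem-final [ɣ] ~ [g] alternation.
If /g/ were underlying and a rule turned it into [ɣ] before the ACC suffix, 'sun' would also alternate; but it has [g] in both [mɔnoŋɛge] and [mɔnoŋɛg].
The alternation reflects word-final hardening: voiced fricatives become stops word-finally. /ɣ/ is underlying.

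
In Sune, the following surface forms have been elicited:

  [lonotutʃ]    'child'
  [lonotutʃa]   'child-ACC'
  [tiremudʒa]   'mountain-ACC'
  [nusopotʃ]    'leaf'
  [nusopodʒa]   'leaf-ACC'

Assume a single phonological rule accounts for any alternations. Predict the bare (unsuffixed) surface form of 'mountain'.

[tiremutʃ]

'leaf' shows [tʃ] ~ [dʒ] at the end of the stem ([nusopotʃ] vs [nusopodʒa]).
Compare 'child', with invariant [tʃ] in [lonotutʃ] and [lonotutʃa]: an analysis with underlying /tʃ/ and a rule producing [dʒ] before the ACC suffix would wrongly predict alternation here too.
Therefore /dʒ/ is basic and [tʃ] is derived by word-final obstruent devoicing (voiced obstruents become voiceless word-finally).
From [tiremudʒa] the stem 'mountain' is /tiremudʒ/; word-finally this yields [tiremutʃ].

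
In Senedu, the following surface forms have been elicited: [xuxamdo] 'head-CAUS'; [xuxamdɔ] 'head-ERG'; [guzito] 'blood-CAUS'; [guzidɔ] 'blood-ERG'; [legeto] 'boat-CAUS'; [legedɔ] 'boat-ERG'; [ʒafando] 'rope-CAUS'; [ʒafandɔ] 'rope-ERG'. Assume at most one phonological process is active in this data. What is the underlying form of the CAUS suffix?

The CAUS morpheme has two allomorphs, [-do] and [-to].
The ERG suffix, which begins with [d], is invariant after every stem; so [d] is not altered by any rule here.
So the underlying form is /-to/, and voiceless stops become voiced after a nasal.

/-to/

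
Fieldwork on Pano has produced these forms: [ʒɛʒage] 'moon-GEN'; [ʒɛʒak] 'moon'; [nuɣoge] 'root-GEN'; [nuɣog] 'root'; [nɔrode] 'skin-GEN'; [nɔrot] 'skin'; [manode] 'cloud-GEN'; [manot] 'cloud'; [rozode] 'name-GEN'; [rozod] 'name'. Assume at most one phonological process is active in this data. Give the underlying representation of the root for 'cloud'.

The stem for 'cloud' ends in [d] in [manode] but [t] in [manot].
But 'name' keeps [d] in both environments ([rozode], [rozod]), so there is no rule changing /d/ to [t] in isolation.
The alternation reflects intervocalic voicing: voiceless stops become voiced between vowels. /t/ is underlying.
Hence 'cloud' is /manot/ underlyingly.

/manot/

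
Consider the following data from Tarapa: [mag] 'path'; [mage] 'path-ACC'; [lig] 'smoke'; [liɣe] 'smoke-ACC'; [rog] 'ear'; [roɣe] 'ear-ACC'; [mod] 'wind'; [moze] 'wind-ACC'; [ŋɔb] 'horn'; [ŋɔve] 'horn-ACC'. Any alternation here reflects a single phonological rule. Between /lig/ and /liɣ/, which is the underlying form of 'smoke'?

/liɣ/

In [lig] and [liɣe] the final segment of 'smoke' alternates: [g] ~ [ɣ].
Compare 'path', with invariant [g] in [mag] and [mage]: an analysis with underlying /g/ and a rule producing [ɣ] before the ACC suffix would wrongly predict alternation here too.
So /ɣ/ is underlying, and a rule of word-final hardening — voiced fricatives become stops word-finally — gives [g].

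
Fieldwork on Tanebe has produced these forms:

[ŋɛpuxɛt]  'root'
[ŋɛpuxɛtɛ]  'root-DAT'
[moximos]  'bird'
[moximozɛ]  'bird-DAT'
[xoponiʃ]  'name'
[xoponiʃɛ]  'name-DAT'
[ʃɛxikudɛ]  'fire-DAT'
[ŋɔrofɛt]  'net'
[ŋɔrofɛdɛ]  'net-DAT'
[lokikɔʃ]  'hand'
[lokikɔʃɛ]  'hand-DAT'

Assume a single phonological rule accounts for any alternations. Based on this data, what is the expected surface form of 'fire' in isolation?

[ʃɛxikut]

The root 'net' surfaces as [ŋɔrofɛt] and [ŋɔrofɛdɛ], with a stem-final [t] ~ [d] alternation.
The stem 'root' ([ŋɛpuxɛt], [ŋɛpuxɛtɛ]) shows [t] unchanged in both environments, so [t] cannot be basic with [d] derived before the DAT suffix.
The underlying segment must be /d/; voiced obstruents become voiceless word-finally, yielding [t] there.
The one attested form of 'fire', [ʃɛxikudɛ], shows underlying /ʃɛxikud/. Applying the same rule word-finally gives [ʃɛxikut].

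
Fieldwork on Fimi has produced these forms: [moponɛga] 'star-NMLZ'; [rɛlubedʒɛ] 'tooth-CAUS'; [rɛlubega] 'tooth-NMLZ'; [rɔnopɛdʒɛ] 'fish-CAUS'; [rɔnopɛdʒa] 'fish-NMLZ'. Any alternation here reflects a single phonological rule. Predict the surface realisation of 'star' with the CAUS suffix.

The stem for 'tooth' ends in [dʒ] in [rɛlubedʒɛ] but [g] in [rɛlubega].
But 'fish' keeps [dʒ] in both environments ([rɔnopɛdʒɛ], [rɔnopɛdʒa]), so there is no rule changing /dʒ/ to [g] before the NMLZ suffix.
Therefore /g/ is basic and [dʒ] is derived by palatalization before a front vowel (/g/ becomes palato-alveolar [dʒ] before a front vowel).
The one attested form of 'star', [moponɛga], shows underlying /moponɛg/. Applying the same rule before a front vowel gives [moponɛdʒɛ].

[moponɛdʒɛ]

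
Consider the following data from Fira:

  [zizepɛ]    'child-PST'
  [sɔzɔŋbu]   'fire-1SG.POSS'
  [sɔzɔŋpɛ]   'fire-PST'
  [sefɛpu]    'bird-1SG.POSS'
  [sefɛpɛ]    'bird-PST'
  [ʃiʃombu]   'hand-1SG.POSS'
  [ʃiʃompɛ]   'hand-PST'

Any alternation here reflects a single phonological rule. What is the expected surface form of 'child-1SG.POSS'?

[zizepu]

The 1SG.POSS morpheme has two allomorphs, [-bu] and [-pu].
By contrast the PST suffix keeps its initial [p] throughout — that segment must be underlying.
So the underlying form is /-bu/, and voiced stops become voiceless after a vowel.
After 'child', which ends in a vowel, the suffix surfaces as [-pu], giving [zizepu].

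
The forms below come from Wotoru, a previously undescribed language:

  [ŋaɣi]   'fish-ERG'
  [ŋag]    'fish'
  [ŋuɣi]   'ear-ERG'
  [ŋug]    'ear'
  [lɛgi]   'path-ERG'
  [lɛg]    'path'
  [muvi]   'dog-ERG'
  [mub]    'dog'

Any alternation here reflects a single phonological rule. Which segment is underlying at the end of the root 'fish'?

In [ŋaɣi] and [ŋag] the final segment of 'fish' alternates: [ɣ] ~ [g].
But 'path' keeps [g] in both environments ([lɛgi], [lɛg]), so there is no rule changing /g/ to [ɣ] before the ERG suffix.
Therefore /ɣ/ is basic and [g] is derived by word-final hardening (voiced fricatives become stops word-finally).

/ɣ/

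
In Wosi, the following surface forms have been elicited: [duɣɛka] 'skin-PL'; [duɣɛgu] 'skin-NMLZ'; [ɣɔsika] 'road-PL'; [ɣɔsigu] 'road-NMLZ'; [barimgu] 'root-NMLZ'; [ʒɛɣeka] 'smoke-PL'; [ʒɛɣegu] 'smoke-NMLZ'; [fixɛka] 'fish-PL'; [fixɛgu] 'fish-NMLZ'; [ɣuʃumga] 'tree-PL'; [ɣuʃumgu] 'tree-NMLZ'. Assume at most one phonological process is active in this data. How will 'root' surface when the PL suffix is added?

The PL morpheme has two allomorphs, [-ga] and [-ka].
By contrast the NMLZ suffix keeps its initial [g] throughout — that segment must be underlying.
The PL suffix is therefore /-ka/ underlyingly, with post-nasal voicing: voiceless stops become voiced after a nasal.
After 'root', which ends in a nasal, the suffix surfaces as [-ga], giving [barimga].

[barimga]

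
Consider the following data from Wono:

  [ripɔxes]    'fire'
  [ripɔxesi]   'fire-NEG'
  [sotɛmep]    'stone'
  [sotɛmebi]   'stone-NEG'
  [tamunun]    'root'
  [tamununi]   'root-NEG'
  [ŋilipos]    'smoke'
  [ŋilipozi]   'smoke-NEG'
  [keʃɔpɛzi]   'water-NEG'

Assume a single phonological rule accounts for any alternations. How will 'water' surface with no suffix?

The root 'smoke' surfaces as [ŋilipos] and [ŋilipozi], with a stem-final [s] ~ [z] alternation.
If /s/ were underlying and a rule turned it into [z] before the NEG suffix, 'fire' would also alternate; but it has [s] in both [ripɔxes] and [ripɔxesi].
The underlying segment must be /z/; voiced obstruents become voiceless word-finally, yielding [s] there.
The one attested form of 'water', [keʃɔpɛzi], shows underlying /keʃɔpɛz/. Applying the same rule word-finally gives [keʃɔpɛs].

[keʃɔpɛs]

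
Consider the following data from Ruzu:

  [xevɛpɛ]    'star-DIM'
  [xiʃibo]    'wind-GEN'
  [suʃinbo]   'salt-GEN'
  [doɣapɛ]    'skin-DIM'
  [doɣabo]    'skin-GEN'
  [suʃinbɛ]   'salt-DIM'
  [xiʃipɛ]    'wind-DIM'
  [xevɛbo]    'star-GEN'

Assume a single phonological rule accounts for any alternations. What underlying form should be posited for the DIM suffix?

/-pɛ/

The DIM morpheme has two allomorphs, [-bɛ] and [-pɛ].
By contrast the GEN suffix keeps its initial [b] throughout — that segment must be underlying.
So the underlying form is /-pɛ/, and voiceless stops become voiced after a nasal.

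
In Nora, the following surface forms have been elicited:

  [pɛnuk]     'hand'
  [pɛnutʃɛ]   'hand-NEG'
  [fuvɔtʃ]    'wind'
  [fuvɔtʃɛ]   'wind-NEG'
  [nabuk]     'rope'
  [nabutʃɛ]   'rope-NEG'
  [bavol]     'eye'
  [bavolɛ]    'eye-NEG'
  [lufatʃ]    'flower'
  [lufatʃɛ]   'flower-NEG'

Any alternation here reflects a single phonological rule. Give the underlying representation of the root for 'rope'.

/nabuk/

In [nabuk] and [nabutʃɛ] the final segment of 'rope' alternates: [k] ~ [tʃ].
Compare 'wind', with invariant [tʃ] in [fuvɔtʃ] and [fuvɔtʃɛ]: an analysis with underlying /tʃ/ and a rule producing [k] in isolation would wrongly predict alternation here too.
So /k/ is underlying, and a rule of palatalization before a front vowel — /k/ becomes palato-alveolar [tʃ] before a front vowel — gives [tʃ].
Hence 'rope' is /nabuk/ underlyingly.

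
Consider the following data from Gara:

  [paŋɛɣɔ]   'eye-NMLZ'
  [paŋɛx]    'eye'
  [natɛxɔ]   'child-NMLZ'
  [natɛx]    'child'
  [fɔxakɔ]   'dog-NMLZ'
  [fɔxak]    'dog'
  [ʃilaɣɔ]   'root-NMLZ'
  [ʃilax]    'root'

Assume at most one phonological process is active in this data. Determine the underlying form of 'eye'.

/paŋɛɣ/

The stem for 'eye' ends in [ɣ] in [paŋɛɣɔ] but [x] in [paŋɛx].
The stem 'child' ([natɛxɔ], [natɛx]) shows [x] unchanged in both environments, so [x] cannot be basic with [ɣ] derived before the NMLZ suffix.
The underlying segment must be /ɣ/; voiced obstruents become voiceless word-finally, yielding [x] there.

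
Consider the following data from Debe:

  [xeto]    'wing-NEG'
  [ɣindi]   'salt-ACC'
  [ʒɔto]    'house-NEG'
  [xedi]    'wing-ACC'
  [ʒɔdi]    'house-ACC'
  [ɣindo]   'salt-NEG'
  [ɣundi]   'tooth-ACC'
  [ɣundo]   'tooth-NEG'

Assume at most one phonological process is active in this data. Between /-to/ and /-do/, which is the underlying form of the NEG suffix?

The NEG morpheme has two allomorphs, [-do] and [-to].
By contrast the ACC suffix keeps its initial [d] throughout — that segment must be underlying.
So the underlying form is /-to/, and voiceless stops become voiced after a nasal.

/-to/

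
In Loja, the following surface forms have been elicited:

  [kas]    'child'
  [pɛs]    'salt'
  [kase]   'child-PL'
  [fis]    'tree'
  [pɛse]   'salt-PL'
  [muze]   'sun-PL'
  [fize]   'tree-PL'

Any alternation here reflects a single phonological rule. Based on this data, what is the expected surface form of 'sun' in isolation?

[mus]

The stem for 'tree' ends in [z] in [fize] but [s] in [fis].
Compare 'salt', with invariant [s] in [pɛse] and [pɛs]: an analysis with underlying /s/ and a rule producing [z] before the PL suffix would wrongly predict alternation here too.
So /z/ is underlying, and a rule of word-final obstruent devoicing — voiced obstruents become voiceless word-finally — gives [s].
The one attested form of 'sun', [muze], shows underlying /muz/. Applying the same rule word-finally gives [mus].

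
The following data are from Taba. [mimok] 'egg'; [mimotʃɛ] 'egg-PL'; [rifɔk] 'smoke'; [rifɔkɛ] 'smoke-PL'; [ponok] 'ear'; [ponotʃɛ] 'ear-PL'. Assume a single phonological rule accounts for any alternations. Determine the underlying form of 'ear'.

/ponotʃ/

In [ponok] and [ponotʃɛ] the final segment of 'ear' alternates: [k] ~ [tʃ].
Compare 'smoke', with invariant [k] in [rifɔk] and [rifɔkɛ]: an analysis with underlying /k/ and a rule producing [tʃ] before the PL suffix would wrongly predict alternation here too.
The underlying segment must be /tʃ/; palato-alveolar /tʃ/ becomes [k] when no front vowel follows, yielding [k] there.
Hence 'ear' is /ponotʃ/ underlyingly.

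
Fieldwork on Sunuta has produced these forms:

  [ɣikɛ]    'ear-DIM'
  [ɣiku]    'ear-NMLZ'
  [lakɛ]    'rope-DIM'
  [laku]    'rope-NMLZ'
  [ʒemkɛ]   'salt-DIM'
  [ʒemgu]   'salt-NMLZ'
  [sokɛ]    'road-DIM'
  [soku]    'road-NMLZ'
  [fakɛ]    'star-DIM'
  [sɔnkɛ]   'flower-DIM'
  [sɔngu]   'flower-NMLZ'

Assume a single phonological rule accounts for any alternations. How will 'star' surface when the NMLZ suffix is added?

[faku]

The NMLZ morpheme has two allomorphs, [-gu] and [-ku].
By contrast the DIM suffix keeps its initial [k] throughout — that segment must be underlying.
The NMLZ suffix is therefore /-gu/ underlyingly, with post-vocalic devoicing: voiced stops become voiceless after a vowel.
After 'star', which ends in a vowel, the suffix surfaces as [-ku], giving [faku].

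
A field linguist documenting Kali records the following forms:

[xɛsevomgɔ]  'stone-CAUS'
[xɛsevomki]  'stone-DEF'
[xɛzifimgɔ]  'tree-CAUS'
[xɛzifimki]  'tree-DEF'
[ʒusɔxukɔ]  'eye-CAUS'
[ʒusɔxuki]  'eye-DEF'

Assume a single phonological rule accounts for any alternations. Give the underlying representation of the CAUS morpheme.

The CAUS suffix surfaces as [-gɔ] and [-kɔ], depending on the final segment of the stem.
The DEF suffix, which begins with [k], is invariant after every stem; so [k] is not altered by any rule here.
The CAUS suffix is therefore /-gɔ/ underlyingly, with post-vocalic devoicing: voiced stops become voiceless after a vowel.

/-gɔ/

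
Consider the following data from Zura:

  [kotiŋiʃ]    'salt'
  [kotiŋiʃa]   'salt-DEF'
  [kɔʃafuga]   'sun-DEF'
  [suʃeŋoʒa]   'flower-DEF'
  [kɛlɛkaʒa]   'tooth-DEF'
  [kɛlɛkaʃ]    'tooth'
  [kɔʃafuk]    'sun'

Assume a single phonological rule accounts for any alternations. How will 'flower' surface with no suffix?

[suʃeŋoʃ]

In [kɛlɛkaʒa] and [kɛlɛkaʃ] the final segment of 'tooth' alternates: [ʒ] ~ [ʃ].
If /ʃ/ were underlying and a rule turned it into [ʒ] before the DEF suffix, 'salt' would also alternate; but it has [ʃ] in both [kotiŋiʃa] and [kotiŋiʃ].
So /ʒ/ is underlying, and a rule of word-final obstruent devoicing — voiced obstruents become voiceless word-finally — gives [ʃ].
From [suʃeŋoʒa] the stem 'flower' is /suʃeŋoʒ/; word-finally this yields [suʃeŋoʃ].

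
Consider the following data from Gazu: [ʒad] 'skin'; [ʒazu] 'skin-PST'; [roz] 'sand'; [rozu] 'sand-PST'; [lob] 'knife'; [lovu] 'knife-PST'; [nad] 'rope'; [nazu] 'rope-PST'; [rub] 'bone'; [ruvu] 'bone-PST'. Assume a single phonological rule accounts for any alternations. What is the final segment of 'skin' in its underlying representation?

The root 'skin' surfaces as [ʒad] and [ʒazu], with a stem-final [d] ~ [z] alternation.
But 'sand' keeps [z] in both environments ([roz], [rozu]), so there is no rule changing /z/ to [d] in isolation.
Therefore /d/ is basic and [z] is derived by intervocalic spirantization (voiced stops become fricatives between vowels).

/d/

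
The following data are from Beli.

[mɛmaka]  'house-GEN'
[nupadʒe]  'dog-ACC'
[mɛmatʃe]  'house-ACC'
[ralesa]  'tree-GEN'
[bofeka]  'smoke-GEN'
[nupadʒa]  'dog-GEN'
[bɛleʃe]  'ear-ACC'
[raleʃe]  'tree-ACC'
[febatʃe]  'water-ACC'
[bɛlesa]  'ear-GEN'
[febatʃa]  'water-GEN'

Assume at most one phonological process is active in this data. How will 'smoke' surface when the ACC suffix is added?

[bofetʃe]

'house' shows [k] ~ [tʃ] at the end of the stem ([mɛmaka] vs [mɛmatʃe]).
Compare 'water', with invariant [tʃ] in [febatʃa] and [febatʃe]: an analysis with underlying /tʃ/ and a rule producing [k] before the GEN suffix would wrongly predict alternation here too.
The underlying segment must be /k/; /k/ and /s/ become palato-alveolar [tʃ] and [ʃ] before a front vowel, yielding [tʃ] there.
The one attested form of 'smoke', [bofeka], shows underlying /bofek/. Applying the same rule before a front vowel gives [bofetʃe].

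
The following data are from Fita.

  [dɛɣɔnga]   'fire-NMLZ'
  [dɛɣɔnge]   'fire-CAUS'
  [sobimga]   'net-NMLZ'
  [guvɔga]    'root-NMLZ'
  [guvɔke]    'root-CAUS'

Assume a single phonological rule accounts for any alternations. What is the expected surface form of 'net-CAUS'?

The CAUS morpheme has two allomorphs, [-ge] and [-ke].
By contrast the NMLZ suffix keeps its initial [g] throughout — that segment must be underlying.
The CAUS suffix is therefore /-ke/ underlyingly, with post-nasal voicing: voiceless stops become voiced after a nasal.
After 'net', which ends in a nasal, the suffix surfaces as [-ge], giving [sobimge].

[sobimge]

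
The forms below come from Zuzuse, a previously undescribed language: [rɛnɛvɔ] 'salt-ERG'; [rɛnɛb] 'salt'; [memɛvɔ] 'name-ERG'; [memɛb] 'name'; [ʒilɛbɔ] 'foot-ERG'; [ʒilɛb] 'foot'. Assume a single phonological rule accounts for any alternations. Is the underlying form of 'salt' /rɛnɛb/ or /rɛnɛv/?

'salt' shows [v] ~ [b] at the end of the stem ([rɛnɛvɔ] vs [rɛnɛb]).
The stem 'foot' ([ʒilɛbɔ], [ʒilɛb]) shows [b] unchanged in both environments, so [b] cannot be basic with [v] derived before the ERG suffix.
So /v/ is underlying, and a rule of word-final hardening — voiced fricatives become stops word-finally — gives [b].

/rɛnɛv/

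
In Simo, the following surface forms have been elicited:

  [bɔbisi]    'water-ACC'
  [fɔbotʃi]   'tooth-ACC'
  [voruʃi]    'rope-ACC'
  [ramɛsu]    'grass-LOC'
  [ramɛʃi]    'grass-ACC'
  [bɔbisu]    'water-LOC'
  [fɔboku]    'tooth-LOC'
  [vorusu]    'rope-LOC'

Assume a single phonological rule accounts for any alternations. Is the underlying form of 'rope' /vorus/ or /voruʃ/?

/voruʃ/

The root 'rope' surfaces as [vorusu] and [voruʃi], with a stem-final [s] ~ [ʃ] alternation.
If /s/ were underlying and a rule turned it into [ʃ] before the ACC suffix, 'water' would also alternate; but it has [s] in both [bɔbisu] and [bɔbisi].
Therefore /ʃ/ is basic and [s] is derived by depalatalization (palato-alveolar /tʃ/ and /ʃ/ become [k] and [s] when no front vowel follows).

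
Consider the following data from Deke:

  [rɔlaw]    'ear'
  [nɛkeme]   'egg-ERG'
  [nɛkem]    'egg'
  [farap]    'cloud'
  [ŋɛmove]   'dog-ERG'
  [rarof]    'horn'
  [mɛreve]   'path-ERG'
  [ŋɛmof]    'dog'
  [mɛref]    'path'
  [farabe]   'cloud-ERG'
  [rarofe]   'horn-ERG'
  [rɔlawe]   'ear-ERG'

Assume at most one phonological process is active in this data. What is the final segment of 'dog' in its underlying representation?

'dog' shows [f] ~ [v] at the end of the stem ([ŋɛmof] vs [ŋɛmove]).
The stem 'horn' ([rarof], [rarofe]) shows [f] unchanged in both environments, so [f] cannot be basic with [v] derived before the ERG suffix.
So /v/ is underlying, and a rule of word-final obstruent devoicing — voiced obstruents become voiceless word-finally — gives [f].

/v/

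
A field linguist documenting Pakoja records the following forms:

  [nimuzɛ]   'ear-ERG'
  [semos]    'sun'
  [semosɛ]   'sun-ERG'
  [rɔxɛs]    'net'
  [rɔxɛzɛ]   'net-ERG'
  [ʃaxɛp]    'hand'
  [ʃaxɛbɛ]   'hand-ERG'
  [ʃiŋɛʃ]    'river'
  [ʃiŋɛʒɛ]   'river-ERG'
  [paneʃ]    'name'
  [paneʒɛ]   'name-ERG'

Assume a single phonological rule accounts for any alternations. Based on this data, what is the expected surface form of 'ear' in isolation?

The stem for 'net' ends in [s] in [rɔxɛs] but [z] in [rɔxɛzɛ].
The stem 'sun' ([semos], [semosɛ]) shows [s] unchanged in both environments, so [s] cannot be basic with [z] derived before the ERG suffix.
Therefore /z/ is basic and [s] is derived by word-final obstruent devoicing (voiced obstruents become voiceless word-finally).
From [nimuzɛ] the stem 'ear' is /nimuz/; word-finally this yields [nimus].

[nimus]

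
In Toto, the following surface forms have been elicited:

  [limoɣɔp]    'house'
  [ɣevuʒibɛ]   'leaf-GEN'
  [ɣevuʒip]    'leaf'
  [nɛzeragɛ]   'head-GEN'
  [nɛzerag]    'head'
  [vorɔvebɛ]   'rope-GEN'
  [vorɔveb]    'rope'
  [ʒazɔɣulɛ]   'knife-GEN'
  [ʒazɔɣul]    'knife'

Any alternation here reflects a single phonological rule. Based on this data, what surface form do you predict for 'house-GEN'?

The root 'leaf' surfaces as [ɣevuʒibɛ] and [ɣevuʒip], with a stem-final [b] ~ [p] alternation.
If /b/ were underlying and a rule turned it into [p] in isolation, 'rope' would also alternate; but it has [b] in both [vorɔvebɛ] and [vorɔveb].
The alternation reflects intervocalic voicing: voiceless stops become voiced between vowels. /p/ is underlying.
The one attested form of 'house', [limoɣɔp], shows underlying /limoɣɔp/. Applying the same rule between vowels gives [limoɣɔbɛ].

[limoɣɔbɛ]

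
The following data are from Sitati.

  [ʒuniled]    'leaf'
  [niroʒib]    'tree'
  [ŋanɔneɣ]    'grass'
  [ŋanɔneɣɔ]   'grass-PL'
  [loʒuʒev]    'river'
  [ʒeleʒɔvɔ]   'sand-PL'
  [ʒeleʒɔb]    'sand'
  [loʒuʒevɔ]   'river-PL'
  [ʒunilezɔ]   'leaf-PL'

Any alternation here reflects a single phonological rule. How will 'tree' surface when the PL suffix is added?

The stem for 'sand' ends in [b] in [ʒeleʒɔb] but [v] in [ʒeleʒɔvɔ].
Compare 'river', with invariant [v] in [loʒuʒev] and [loʒuʒevɔ]: an analysis with underlying /v/ and a rule producing [b] in isolation would wrongly predict alternation here too.
The underlying segment must be /b/; voiced stops become fricatives between vowels, yielding [v] there.
The one attested form of 'tree', [niroʒib], shows underlying /niroʒib/. Applying the same rule between vowels gives [niroʒivɔ].

[niroʒivɔ]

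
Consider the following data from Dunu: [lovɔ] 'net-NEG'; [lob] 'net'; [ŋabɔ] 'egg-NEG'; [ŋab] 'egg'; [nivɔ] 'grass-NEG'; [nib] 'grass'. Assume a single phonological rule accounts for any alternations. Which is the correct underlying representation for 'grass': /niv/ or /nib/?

/niv/

The root 'grass' surfaces as [nivɔ] and [nib], with a stem-final [v] ~ [b] alternation.
If /b/ were underlying and a rule turned it into [v] before the NEG suffix, 'egg' would also alternate; but it has [b] in both [ŋabɔ] and [ŋab].
Therefore /v/ is basic and [b] is derived by word-final hardening (voiced fricatives become stops word-finally).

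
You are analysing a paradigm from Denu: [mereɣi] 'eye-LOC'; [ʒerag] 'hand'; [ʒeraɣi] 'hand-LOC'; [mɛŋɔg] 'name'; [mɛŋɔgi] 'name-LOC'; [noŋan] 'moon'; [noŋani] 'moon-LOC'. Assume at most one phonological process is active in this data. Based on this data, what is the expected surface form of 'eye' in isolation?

In [ʒerag] and [ʒeraɣi] the final segment of 'hand' alternates: [g] ~ [ɣ].
If /g/ were underlying and a rule turned it into [ɣ] before the LOC suffix, 'name' would also alternate; but it has [g] in both [mɛŋɔg] and [mɛŋɔgi].
So /ɣ/ is underlying, and a rule of word-final hardening — voiced fricatives become stops word-finally — gives [g].
From [mereɣi] the stem 'eye' is /mereɣ/; word-finally this yields [mereg].

[mereg]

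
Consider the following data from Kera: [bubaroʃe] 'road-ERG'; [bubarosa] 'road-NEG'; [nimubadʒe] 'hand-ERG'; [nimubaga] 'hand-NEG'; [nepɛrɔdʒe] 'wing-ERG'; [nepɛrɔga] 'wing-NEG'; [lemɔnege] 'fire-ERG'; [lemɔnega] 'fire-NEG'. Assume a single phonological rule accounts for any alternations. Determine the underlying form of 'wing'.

The root 'wing' surfaces as [nepɛrɔdʒe] and [nepɛrɔga], with a stem-final [dʒ] ~ [g] alternation.
If /g/ were underlying and a rule turned it into [dʒ] before the ERG suffix, 'fire' would also alternate; but it has [g] in both [lemɔnege] and [lemɔnega].
The alternation reflects depalatalization: palato-alveolar /dʒ/ and /ʃ/ become [g] and [s] when no front vowel follows. /dʒ/ is underlying.

/nepɛrɔdʒ/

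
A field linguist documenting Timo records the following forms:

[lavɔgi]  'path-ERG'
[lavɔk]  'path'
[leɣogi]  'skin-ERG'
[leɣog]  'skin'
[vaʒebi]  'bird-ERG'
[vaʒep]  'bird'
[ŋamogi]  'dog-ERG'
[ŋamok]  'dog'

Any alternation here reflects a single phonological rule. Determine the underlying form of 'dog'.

/ŋamok/

The stem for 'dog' ends in [g] in [ŋamogi] but [k] in [ŋamok].
The stem 'skin' ([leɣogi], [leɣog]) shows [g] unchanged in both environments, so [g] cannot be basic with [k] derived in isolation.
The alternation reflects intervocalic voicing: voiceless stops become voiced between vowels. /k/ is underlying.
Hence 'dog' is /ŋamok/ underlyingly.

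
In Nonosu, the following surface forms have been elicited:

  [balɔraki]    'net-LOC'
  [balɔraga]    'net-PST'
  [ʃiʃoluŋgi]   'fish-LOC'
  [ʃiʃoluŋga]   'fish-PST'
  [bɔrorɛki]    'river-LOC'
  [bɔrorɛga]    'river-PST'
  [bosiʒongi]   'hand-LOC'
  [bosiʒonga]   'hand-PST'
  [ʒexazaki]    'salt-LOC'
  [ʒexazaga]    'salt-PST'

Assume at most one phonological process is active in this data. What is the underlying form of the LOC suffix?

The LOC suffix surfaces as [-gi] and [-ki], depending on the final segment of the stem.
By contrast the PST suffix keeps its initial [g] throughout — that segment must be underlying.
So the underlying form is /-ki/, and voiceless stops become voiced after a nasal.

/-ki/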